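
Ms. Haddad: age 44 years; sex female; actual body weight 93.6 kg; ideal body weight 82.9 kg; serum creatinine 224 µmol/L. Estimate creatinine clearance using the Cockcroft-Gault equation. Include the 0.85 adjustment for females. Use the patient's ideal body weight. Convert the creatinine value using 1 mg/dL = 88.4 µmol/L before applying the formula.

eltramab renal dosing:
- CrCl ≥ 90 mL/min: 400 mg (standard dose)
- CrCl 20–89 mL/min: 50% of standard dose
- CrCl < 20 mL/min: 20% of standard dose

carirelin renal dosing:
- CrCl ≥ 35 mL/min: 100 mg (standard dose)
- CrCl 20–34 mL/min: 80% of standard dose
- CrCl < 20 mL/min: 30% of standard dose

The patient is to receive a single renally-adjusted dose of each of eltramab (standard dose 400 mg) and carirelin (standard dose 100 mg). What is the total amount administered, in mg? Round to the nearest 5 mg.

300 mg

SCr = 224 / 88.4 = 2.534 mg/dL
CrCl = (140 − 44) × 82.9 / (72 × 2.534) × 0.85 = 7958.4 / 182.45 × 0.85 ≈ 37.1 mL/min
CrCl ≈ 37 mL/min.
eltramab: 20–89 mL/min → 50% of 400 mg = 200 mg.
carirelin: ≥ 35 mL/min → 100% of 100 mg = 100 mg.
Total = 200 + 100 = 300 mg.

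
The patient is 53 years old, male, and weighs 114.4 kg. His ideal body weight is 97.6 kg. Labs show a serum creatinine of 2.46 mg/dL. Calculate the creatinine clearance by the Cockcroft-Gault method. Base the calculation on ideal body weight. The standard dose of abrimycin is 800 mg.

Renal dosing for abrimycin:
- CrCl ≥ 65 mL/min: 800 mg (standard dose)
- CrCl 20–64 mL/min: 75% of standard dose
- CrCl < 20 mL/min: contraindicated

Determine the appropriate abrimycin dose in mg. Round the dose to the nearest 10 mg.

600 mg

CrCl = (140 − 53) × 97.6 / (72 × 2.46) = 8491.2 / 177.12 ≈ 47.9 mL/min
CrCl ≈ 48 mL/min → bracket 20–64 mL/min.
75% of 800 mg = 600 mg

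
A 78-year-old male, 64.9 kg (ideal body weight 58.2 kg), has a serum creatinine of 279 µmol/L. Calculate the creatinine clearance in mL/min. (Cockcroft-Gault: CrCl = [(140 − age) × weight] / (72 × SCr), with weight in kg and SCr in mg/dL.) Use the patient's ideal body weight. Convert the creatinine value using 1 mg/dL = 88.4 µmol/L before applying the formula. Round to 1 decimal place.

15.9 mL/min

SCr = 279 / 88.4 = 3.156 mg/dL
CrCl = (140 − 78) × 58.2 / (72 × 3.156) = 3608.4 / 227.23 ≈ 15.9 mL/min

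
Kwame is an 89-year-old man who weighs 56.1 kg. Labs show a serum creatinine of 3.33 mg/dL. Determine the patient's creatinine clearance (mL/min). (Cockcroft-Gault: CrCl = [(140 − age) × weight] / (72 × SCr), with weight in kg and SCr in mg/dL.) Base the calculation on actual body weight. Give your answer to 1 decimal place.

11.9 mL/min

CrCl = (140 − 89) × 56.1 / (72 × 3.33) = 2861.1 / 239.76 ≈ 11.9 mL/min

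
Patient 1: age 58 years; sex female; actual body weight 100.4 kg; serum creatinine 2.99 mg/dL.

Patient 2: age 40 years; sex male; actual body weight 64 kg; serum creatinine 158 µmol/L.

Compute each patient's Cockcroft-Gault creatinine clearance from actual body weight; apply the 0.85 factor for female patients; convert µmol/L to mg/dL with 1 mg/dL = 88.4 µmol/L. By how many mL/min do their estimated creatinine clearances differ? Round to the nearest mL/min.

Patient 1: CrCl = (140 − 58) × 100.4 / (72 × 2.99) × 0.85 = 8232.8 / 215.28 × 0.85 ≈ 32.5 mL/min
Patient 2: SCr = 158 / 88.4 = 1.787 mg/dL
Patient 2: CrCl = (140 − 40) × 64 / (72 × 1.787) = 6400.0 / 128.66 ≈ 49.7 mL/min
|32.5 − 49.7| = 17.2 mL/min

17 mL/min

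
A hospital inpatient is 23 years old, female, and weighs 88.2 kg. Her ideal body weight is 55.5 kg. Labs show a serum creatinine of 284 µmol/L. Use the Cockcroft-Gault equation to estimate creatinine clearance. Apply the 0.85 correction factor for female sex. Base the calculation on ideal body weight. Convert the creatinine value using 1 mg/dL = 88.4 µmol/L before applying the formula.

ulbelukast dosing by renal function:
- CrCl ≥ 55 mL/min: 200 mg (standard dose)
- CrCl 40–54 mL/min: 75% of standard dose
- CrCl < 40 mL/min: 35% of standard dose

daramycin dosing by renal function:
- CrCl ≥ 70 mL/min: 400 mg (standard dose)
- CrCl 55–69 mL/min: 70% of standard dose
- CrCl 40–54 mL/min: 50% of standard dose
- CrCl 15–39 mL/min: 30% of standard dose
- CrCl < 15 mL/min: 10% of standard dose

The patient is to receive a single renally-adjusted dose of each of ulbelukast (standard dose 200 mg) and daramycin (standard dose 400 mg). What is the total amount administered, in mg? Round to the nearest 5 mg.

SCr = 284 / 88.4 = 3.213 mg/dL
CrCl = (140 − 23) × 55.5 / (72 × 3.213) × 0.85 = 6493.5 / 231.34 × 0.85 ≈ 23.9 mL/min
CrCl ≈ 24 mL/min.
ulbelukast: < 40 mL/min → 35% of 200 mg = 70 mg.
daramycin: 15–39 mL/min → 30% of 400 mg = 120 mg.
Total = 70 + 120 = 190 mg.

190 mg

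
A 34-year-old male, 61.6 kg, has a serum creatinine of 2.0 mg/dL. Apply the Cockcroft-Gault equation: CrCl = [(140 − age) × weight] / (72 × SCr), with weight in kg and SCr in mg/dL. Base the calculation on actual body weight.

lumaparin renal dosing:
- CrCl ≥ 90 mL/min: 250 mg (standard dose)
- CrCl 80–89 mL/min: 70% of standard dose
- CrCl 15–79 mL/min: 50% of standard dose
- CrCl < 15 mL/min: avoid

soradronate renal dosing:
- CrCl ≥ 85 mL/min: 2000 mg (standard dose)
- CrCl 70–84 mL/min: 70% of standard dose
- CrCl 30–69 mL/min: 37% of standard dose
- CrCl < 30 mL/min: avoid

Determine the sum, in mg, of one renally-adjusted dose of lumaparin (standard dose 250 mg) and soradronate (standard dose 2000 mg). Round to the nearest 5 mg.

CrCl = (140 − 34) × 61.6 / (72 × 2) = 6529.6 / 144.00 ≈ 45.3 mL/min
CrCl ≈ 45 mL/min.
lumaparin: 15–79 mL/min → 50% of 250 mg = 125 mg.
soradronate: 30–69 mL/min → 37% of 2000 mg = 740 mg.
Total = 125 + 740 = 865 mg.

865 mg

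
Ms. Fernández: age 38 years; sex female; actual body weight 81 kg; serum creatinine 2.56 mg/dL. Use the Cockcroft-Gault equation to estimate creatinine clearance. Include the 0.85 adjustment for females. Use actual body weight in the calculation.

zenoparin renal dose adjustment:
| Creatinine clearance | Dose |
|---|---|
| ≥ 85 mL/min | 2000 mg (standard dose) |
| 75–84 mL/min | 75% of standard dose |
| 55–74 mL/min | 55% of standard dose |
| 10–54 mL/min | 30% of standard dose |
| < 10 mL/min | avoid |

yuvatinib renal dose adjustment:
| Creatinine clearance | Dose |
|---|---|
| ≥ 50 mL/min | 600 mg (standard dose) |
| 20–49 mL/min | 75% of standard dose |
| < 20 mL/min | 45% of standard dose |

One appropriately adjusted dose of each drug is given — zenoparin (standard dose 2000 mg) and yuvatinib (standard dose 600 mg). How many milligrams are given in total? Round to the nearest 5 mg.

CrCl = (140 − 38) × 81 / (72 × 2.56) × 0.85 = 8262.0 / 184.32 × 0.85 ≈ 38.1 mL/min
CrCl ≈ 38 mL/min.
zenoparin: 10–54 mL/min → 30% of 2000 mg = 600 mg.
yuvatinib: 20–49 mL/min → 75% of 600 mg = 450 mg.
Total = 600 + 450 = 1050 mg.

1050 mg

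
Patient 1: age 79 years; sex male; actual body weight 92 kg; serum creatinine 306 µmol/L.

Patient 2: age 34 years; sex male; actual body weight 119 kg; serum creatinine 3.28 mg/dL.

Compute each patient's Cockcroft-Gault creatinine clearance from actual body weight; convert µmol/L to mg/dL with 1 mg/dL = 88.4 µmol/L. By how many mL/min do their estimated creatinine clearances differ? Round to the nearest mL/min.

31 mL/min

Patient 1: SCr = 306 / 88.4 = 3.462 mg/dL
Patient 1: CrCl = (140 − 79) × 92 / (72 × 3.462) = 5612.0 / 249.26 ≈ 22.5 mL/min
Patient 2: CrCl = (140 − 34) × 119 / (72 × 3.28) = 12614.0 / 236.16 ≈ 53.4 mL/min
|22.5 − 53.4| = 30.9 mL/min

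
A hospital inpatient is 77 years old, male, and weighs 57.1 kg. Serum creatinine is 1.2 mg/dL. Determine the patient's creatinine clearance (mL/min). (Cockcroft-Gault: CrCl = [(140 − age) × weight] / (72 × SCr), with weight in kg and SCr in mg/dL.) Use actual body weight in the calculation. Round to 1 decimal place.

CrCl = (140 − 77) × 57.1 / (72 × 1.2) = 3597.3 / 86.40 ≈ 41.6 mL/min

41.6 mL/min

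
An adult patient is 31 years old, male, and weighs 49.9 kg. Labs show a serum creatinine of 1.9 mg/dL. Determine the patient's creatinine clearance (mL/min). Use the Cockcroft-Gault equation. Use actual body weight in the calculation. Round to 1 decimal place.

39.8 mL/min

CrCl = (140 − 31) × 49.9 / (72 × 1.9) = 5439.1 / 136.80 ≈ 39.8 mL/min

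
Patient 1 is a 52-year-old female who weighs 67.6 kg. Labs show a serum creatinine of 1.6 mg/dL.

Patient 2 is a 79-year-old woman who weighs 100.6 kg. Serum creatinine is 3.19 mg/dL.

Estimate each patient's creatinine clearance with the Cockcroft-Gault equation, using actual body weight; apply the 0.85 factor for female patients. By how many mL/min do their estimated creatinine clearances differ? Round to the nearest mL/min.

21 mL/min

Patient 1: CrCl = (140 − 52) × 67.6 / (72 × 1.6) × 0.85 = 5948.8 / 115.20 × 0.85 ≈ 43.9 mL/min
Patient 2: CrCl = (140 − 79) × 100.6 / (72 × 3.19) × 0.85 = 6136.6 / 229.68 × 0.85 ≈ 22.7 mL/min
|43.9 − 22.7| = 21.2 mL/min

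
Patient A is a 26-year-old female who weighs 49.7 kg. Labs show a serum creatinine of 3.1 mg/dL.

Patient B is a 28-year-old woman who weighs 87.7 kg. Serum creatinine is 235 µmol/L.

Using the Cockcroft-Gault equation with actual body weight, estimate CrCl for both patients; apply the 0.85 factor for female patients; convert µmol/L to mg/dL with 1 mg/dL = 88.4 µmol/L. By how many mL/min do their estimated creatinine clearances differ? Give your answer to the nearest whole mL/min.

22 mL/min

Patient A: CrCl = (140 − 26) × 49.7 / (72 × 3.1) × 0.85 = 5665.8 / 223.20 × 0.85 ≈ 21.6 mL/min
Patient B: SCr = 235 / 88.4 = 2.658 mg/dL
Patient B: CrCl = (140 − 28) × 87.7 / (72 × 2.658) × 0.85 = 9822.4 / 191.38 × 0.85 ≈ 43.6 mL/min
|21.6 − 43.6| = 22.0 mL/min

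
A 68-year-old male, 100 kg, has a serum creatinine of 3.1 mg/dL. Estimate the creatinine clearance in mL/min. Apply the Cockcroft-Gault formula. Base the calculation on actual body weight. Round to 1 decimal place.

32.3 mL/min

CrCl = (140 − 68) × 100 / (72 × 3.1) = 7200.0 / 223.20 ≈ 32.3 mL/min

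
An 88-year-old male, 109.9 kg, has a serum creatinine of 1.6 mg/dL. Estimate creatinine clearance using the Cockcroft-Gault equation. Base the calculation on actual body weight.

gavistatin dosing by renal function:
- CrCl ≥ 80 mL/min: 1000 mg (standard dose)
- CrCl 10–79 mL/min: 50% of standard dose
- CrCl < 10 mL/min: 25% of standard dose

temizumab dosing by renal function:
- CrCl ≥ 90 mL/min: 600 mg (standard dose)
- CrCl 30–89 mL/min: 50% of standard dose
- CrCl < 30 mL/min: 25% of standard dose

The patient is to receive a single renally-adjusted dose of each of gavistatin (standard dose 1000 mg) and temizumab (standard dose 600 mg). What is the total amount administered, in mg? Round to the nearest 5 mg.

800 mg

CrCl = (140 − 88) × 109.9 / (72 × 1.6) = 5714.8 / 115.20 ≈ 49.6 mL/min
CrCl ≈ 50 mL/min.
gavistatin: 10–79 mL/min → 50% of 1000 mg = 500 mg.
temizumab: 30–89 mL/min → 50% of 600 mg = 300 mg.
Total = 500 + 300 = 800 mg.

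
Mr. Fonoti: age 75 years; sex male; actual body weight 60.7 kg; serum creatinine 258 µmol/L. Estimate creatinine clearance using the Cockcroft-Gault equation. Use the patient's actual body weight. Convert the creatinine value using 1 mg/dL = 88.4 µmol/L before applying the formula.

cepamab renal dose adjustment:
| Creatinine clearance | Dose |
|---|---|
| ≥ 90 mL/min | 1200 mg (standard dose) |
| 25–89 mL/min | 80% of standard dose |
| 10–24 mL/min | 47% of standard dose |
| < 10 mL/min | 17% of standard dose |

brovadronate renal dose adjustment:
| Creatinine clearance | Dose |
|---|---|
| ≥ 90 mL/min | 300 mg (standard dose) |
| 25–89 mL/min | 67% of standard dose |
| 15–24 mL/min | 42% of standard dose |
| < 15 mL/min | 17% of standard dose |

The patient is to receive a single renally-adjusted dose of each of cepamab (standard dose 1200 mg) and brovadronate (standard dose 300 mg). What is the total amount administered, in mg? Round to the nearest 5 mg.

SCr = 258 / 88.4 = 2.919 mg/dL
CrCl = (140 − 75) × 60.7 / (72 × 2.919) = 3945.5 / 210.17 ≈ 18.8 mL/min
CrCl ≈ 19 mL/min.
cepamab: 10–24 mL/min → 47% of 1200 mg = 564 mg.
brovadronate: 15–24 mL/min → 42% of 300 mg = 126 mg.
Total = 564 + 126 = 690 mg.

690 mg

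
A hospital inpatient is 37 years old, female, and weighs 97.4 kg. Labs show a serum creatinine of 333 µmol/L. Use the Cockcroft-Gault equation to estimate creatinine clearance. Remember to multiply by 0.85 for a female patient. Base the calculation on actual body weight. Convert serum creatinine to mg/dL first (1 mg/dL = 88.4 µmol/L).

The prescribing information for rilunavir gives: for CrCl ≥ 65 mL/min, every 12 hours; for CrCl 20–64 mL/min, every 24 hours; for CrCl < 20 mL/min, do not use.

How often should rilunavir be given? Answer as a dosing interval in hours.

SCr = 333 / 88.4 = 3.767 mg/dL
CrCl = (140 − 37) × 97.4 / (72 × 3.767) × 0.85 = 10032.2 / 271.22 × 0.85 ≈ 31.4 mL/min
CrCl ≈ 31 mL/min → bracket 20–64 mL/min → every 24 hours.

every 24 hours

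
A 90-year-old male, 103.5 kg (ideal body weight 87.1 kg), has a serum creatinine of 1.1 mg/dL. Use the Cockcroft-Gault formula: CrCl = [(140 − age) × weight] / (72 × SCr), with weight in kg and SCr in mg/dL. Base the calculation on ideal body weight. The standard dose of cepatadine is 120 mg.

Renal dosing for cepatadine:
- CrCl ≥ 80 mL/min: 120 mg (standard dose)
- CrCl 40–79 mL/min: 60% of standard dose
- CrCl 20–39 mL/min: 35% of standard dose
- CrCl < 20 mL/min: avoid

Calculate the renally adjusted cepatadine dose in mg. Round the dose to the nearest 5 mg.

70 mg

CrCl = (140 − 90) × 87.1 / (72 × 1.1) = 4355.0 / 79.20 ≈ 55.0 mL/min
CrCl ≈ 55 mL/min → bracket 40–79 mL/min.
60% of 120 mg = 72 mg → 70 mg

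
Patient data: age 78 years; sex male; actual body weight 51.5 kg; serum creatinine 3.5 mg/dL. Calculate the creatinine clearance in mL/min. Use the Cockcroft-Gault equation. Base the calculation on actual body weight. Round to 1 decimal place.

CrCl = (140 − 78) × 51.5 / (72 × 3.5) = 3193.0 / 252.00 ≈ 12.7 mL/min

12.7 mL/min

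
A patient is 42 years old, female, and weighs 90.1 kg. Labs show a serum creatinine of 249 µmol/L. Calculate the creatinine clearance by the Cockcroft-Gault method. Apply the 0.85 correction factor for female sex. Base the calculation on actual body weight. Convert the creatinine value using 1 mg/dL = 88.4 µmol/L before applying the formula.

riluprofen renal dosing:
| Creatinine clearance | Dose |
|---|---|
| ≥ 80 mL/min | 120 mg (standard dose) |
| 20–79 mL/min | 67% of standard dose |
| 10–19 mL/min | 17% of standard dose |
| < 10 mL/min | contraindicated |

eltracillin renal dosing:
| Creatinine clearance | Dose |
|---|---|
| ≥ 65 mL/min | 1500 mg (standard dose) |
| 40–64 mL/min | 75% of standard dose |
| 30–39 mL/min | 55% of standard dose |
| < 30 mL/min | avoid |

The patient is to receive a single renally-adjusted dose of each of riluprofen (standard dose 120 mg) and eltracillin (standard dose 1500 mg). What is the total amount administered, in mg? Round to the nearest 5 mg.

SCr = 249 / 88.4 = 2.817 mg/dL
CrCl = (140 − 42) × 90.1 / (72 × 2.817) × 0.85 = 8829.8 / 202.82 × 0.85 ≈ 37.0 mL/min
CrCl ≈ 37 mL/min.
riluprofen: 20–79 mL/min → 67% of 120 mg = 80.4 mg.
eltracillin: 30–39 mL/min → 55% of 1500 mg = 825 mg.
Total = 80.4 + 825 = 905.4 mg.

905 mg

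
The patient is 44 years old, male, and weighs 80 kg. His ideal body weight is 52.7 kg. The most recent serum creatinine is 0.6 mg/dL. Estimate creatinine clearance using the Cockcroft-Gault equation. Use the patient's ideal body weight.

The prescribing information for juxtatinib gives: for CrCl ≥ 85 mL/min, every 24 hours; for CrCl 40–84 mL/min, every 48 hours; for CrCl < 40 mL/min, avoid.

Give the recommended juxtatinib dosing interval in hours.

every 24 hours

CrCl = (140 − 44) × 52.7 / (72 × 0.6) = 5059.2 / 43.20 ≈ 117.1 mL/min
CrCl ≈ 117 mL/min → bracket ≥ 85 mL/min → every 24 hours.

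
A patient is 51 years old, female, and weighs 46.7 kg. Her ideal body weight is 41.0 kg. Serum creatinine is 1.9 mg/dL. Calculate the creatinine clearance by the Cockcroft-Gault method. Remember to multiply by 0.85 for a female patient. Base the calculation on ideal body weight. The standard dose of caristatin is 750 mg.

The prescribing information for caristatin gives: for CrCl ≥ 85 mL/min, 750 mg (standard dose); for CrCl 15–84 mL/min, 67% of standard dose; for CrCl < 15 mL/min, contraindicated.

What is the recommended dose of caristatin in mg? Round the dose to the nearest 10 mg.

500 mg

CrCl = (140 − 51) × 41 / (72 × 1.9) × 0.85 = 3649.0 / 136.80 × 0.85 ≈ 22.7 mL/min
CrCl ≈ 23 mL/min → bracket 15–84 mL/min.
67% of 750 mg = 502.5 mg → 500 mg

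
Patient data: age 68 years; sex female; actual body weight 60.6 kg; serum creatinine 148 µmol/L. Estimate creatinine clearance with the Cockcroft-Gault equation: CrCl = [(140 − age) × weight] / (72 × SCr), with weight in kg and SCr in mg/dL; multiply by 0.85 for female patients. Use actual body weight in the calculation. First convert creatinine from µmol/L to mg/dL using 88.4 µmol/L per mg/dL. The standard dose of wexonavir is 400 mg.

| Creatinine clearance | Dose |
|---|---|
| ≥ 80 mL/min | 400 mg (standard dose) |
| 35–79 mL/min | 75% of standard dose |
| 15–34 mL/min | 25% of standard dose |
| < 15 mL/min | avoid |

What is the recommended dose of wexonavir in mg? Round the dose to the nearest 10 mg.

100 mg

SCr = 148 / 88.4 = 1.674 mg/dL
CrCl = (140 − 68) × 60.6 / (72 × 1.674) × 0.85 = 4363.2 / 120.53 × 0.85 ≈ 30.8 mL/min
CrCl ≈ 31 mL/min → bracket 15–34 mL/min.
25% of 400 mg = 100 mg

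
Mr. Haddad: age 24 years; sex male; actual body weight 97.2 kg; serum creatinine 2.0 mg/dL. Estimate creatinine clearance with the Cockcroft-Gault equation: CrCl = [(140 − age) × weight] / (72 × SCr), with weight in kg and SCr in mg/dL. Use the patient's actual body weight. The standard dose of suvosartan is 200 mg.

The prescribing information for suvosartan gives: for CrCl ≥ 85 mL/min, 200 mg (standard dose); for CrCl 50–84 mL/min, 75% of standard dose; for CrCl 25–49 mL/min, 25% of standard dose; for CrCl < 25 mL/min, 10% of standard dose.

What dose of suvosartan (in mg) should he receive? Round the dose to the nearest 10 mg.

CrCl = (140 − 24) × 97.2 / (72 × 2) = 11275.2 / 144.00 ≈ 78.3 mL/min
CrCl ≈ 78 mL/min → bracket 50–84 mL/min.
75% of 200 mg = 150 mg

150 mg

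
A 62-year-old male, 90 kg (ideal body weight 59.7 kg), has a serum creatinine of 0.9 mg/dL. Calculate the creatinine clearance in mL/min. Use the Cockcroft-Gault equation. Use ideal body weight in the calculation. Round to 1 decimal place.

CrCl = (140 − 62) × 59.7 / (72 × 0.9) = 4656.6 / 64.80 ≈ 71.9 mL/min

71.9 mL/min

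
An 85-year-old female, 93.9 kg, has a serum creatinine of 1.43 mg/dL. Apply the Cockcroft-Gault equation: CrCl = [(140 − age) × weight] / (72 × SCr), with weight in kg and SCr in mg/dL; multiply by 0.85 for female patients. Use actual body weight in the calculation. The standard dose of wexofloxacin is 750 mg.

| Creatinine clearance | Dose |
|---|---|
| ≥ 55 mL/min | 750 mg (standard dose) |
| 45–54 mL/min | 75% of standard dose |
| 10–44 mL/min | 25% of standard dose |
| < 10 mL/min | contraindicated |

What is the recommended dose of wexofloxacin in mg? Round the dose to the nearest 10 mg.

190 mg

CrCl = (140 − 85) × 93.9 / (72 × 1.43) × 0.85 = 5164.5 / 102.96 × 0.85 ≈ 42.6 mL/min
CrCl ≈ 43 mL/min → bracket 10–44 mL/min.
25% of 750 mg = 187.5 mg → 190 mg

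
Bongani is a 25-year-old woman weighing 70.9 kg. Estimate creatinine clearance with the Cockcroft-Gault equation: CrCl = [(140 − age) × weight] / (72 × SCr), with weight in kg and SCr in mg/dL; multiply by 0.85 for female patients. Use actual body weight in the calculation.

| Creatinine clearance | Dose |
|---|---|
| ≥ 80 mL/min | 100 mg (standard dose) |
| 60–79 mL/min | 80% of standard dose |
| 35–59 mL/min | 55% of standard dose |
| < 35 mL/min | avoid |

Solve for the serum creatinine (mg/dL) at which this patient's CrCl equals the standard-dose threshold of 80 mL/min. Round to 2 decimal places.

1.20 mg/dL

Standard dose requires CrCl ≥ 80 mL/min.
Set (140 − 25) × 70.9 × 0.85 / (72 × SCr) = 80
SCr = (140 − 25) × 70.9 × 0.85 / (72 × 80) = 1.203 mg/dL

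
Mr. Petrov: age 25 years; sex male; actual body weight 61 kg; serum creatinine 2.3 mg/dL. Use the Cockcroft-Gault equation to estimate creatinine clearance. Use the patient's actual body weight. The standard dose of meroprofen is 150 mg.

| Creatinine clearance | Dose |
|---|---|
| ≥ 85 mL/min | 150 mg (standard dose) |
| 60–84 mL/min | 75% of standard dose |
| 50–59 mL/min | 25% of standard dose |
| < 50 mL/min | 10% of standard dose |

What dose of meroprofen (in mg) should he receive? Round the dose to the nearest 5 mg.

15 mg

CrCl = (140 − 25) × 61 / (72 × 2.3) = 7015.0 / 165.60 ≈ 42.4 mL/min
CrCl ≈ 42 mL/min → bracket < 50 mL/min.
10% of 150 mg = 15 mg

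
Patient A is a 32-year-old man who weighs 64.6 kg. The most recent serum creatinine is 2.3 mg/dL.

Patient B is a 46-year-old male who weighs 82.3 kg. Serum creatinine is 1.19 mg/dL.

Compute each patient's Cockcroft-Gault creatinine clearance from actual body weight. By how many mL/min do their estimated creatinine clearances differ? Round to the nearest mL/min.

48 mL/min

Patient A: CrCl = (140 − 32) × 64.6 / (72 × 2.3) = 6976.8 / 165.60 ≈ 42.1 mL/min
Patient B: CrCl = (140 − 46) × 82.3 / (72 × 1.19) = 7736.2 / 85.68 ≈ 90.3 mL/min
|42.1 − 90.3| = 48.2 mL/min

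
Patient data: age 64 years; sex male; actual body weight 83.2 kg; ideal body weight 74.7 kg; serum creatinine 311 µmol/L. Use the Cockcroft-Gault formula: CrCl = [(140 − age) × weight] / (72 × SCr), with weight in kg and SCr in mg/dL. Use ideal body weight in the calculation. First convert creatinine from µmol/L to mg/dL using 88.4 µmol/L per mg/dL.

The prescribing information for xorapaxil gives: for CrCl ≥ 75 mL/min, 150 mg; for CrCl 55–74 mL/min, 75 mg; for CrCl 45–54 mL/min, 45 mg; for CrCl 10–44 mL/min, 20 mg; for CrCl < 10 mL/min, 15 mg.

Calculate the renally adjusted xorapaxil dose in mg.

20 mg

SCr = 311 / 88.4 = 3.518 mg/dL
CrCl = (140 − 64) × 74.7 / (72 × 3.518) = 5677.2 / 253.30 ≈ 22.4 mL/min
CrCl ≈ 22 mL/min → bracket 10–44 mL/min.
Dose for this bracket: 20 mg.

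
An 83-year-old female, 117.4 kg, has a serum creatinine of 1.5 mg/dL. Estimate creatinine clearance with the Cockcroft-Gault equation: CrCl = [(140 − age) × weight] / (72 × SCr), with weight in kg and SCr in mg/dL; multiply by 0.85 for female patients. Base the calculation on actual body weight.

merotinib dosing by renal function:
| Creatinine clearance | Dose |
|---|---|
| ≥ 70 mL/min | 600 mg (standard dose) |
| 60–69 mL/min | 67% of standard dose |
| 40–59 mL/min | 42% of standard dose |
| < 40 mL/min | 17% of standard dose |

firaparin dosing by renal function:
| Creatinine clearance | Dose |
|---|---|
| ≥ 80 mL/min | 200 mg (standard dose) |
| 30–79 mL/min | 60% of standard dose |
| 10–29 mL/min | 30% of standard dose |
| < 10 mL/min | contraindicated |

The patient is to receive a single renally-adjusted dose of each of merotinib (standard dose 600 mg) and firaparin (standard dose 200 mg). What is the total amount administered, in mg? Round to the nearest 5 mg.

370 mg

CrCl = (140 − 83) × 117.4 / (72 × 1.5) × 0.85 = 6691.8 / 108.00 × 0.85 ≈ 52.7 mL/min
CrCl ≈ 53 mL/min.
merotinib: 40–59 mL/min → 42% of 600 mg = 252 mg.
firaparin: 30–79 mL/min → 60% of 200 mg = 120 mg.
Total = 252 + 120 = 372 mg.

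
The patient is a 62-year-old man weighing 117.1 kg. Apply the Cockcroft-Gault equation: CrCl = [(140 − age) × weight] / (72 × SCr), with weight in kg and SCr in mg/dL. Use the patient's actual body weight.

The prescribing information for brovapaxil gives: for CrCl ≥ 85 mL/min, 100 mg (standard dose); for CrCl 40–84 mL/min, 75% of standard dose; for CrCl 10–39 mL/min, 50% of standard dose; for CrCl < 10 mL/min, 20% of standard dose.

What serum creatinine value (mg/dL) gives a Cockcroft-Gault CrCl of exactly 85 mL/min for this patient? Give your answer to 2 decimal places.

1.49 mg/dL

Standard dose requires CrCl ≥ 85 mL/min.
Set (140 − 62) × 117.1 / (72 × SCr) = 85
SCr = (140 − 62) × 117.1 / (72 × 85) = 1.492 mg/dL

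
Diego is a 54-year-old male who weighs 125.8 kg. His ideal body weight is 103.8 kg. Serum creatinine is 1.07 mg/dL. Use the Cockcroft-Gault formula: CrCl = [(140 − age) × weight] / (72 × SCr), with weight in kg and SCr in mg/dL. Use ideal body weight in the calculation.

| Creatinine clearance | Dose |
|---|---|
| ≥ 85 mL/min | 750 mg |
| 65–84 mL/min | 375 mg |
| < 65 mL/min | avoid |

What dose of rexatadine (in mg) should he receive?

CrCl = (140 − 54) × 103.8 / (72 × 1.07) = 8926.8 / 77.04 ≈ 115.9 mL/min
CrCl ≈ 116 mL/min → bracket ≥ 85 mL/min.
Dose for this bracket: 750 mg.

750 mg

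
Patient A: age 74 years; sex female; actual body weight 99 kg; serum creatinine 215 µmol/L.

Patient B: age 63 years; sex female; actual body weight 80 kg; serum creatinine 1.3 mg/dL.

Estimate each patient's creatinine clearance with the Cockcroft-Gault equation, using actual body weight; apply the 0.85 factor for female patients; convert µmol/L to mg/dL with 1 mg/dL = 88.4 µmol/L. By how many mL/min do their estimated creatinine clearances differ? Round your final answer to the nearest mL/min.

24 mL/min

Patient A: SCr = 215 / 88.4 = 2.432 mg/dL
Patient A: CrCl = (140 − 74) × 99 / (72 × 2.432) × 0.85 = 6534.0 / 175.10 × 0.85 ≈ 31.7 mL/min
Patient B: CrCl = (140 − 63) × 80 / (72 × 1.3) × 0.85 = 6160.0 / 93.60 × 0.85 ≈ 55.9 mL/min
|31.7 − 55.9| = 24.2 mL/min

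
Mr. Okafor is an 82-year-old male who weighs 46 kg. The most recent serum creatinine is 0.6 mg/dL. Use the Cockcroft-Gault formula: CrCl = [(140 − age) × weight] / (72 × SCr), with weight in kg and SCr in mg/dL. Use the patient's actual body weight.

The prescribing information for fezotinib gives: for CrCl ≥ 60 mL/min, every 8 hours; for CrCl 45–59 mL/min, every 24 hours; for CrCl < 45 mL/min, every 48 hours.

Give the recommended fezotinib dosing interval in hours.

CrCl = (140 − 82) × 46 / (72 × 0.6) = 2668.0 / 43.20 ≈ 61.8 mL/min
CrCl ≈ 62 mL/min → bracket ≥ 60 mL/min → every 8 hours.

every 8 hours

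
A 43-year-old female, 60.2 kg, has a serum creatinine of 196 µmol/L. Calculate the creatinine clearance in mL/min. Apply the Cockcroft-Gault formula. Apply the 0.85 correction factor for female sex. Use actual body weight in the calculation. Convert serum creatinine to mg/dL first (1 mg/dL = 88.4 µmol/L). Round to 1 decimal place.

SCr = 196 / 88.4 = 2.217 mg/dL
CrCl = (140 − 43) × 60.2 / (72 × 2.217) × 0.85 = 5839.4 / 159.62 × 0.85 ≈ 31.1 mL/min

31.1 mL/min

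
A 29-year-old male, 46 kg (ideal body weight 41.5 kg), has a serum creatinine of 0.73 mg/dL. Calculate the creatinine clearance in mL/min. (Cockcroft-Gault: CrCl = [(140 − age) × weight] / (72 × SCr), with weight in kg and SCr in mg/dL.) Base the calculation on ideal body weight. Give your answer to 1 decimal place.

CrCl = (140 − 29) × 41.5 / (72 × 0.73) = 4606.5 / 52.56 ≈ 87.6 mL/min

87.6 mL/min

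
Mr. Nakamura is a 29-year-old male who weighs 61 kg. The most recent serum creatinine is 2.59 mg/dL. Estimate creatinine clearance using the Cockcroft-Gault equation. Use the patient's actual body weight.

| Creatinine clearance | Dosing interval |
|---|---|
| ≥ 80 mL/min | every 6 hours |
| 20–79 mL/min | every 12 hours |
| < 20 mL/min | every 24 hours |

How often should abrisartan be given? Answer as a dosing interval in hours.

CrCl = (140 − 29) × 61 / (72 × 2.59) = 6771.0 / 186.48 ≈ 36.3 mL/min
CrCl ≈ 36 mL/min → bracket 20–79 mL/min → every 12 hours.

every 12 hours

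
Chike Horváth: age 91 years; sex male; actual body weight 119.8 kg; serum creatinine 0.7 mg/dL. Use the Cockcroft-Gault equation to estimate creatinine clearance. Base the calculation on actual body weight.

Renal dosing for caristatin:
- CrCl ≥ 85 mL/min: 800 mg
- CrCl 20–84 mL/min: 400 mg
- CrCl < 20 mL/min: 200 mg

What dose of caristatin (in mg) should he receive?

800 mg

CrCl = (140 − 91) × 119.8 / (72 × 0.7) = 5870.2 / 50.40 ≈ 116.5 mL/min
CrCl ≈ 116 mL/min → bracket ≥ 85 mL/min.
Dose for this bracket: 800 mg.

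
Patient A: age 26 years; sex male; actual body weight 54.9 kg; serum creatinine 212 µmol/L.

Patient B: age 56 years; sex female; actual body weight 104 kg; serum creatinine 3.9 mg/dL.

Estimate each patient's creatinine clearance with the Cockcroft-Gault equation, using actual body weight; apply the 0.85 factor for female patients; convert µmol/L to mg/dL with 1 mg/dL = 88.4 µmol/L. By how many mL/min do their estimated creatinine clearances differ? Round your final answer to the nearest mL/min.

10 mL/min

Patient A: SCr = 212 / 88.4 = 2.398 mg/dL
Patient A: CrCl = (140 − 26) × 54.9 / (72 × 2.398) = 6258.6 / 172.66 ≈ 36.2 mL/min
Patient B: CrCl = (140 − 56) × 104 / (72 × 3.9) × 0.85 = 8736.0 / 280.80 × 0.85 ≈ 26.4 mL/min
|36.2 − 26.4| = 9.8 mL/min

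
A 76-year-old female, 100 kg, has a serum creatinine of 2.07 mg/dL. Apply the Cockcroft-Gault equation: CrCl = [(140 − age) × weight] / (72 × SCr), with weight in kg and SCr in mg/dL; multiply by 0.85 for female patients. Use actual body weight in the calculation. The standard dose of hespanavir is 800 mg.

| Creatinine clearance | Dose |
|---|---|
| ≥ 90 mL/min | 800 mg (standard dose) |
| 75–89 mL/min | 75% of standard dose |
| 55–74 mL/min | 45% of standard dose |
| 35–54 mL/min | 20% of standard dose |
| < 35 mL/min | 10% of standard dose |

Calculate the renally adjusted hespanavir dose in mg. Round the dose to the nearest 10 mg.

CrCl = (140 − 76) × 100 / (72 × 2.07) × 0.85 = 6400.0 / 149.04 × 0.85 ≈ 36.5 mL/min
CrCl ≈ 37 mL/min → bracket 35–54 mL/min.
20% of 800 mg = 160 mg

160 mg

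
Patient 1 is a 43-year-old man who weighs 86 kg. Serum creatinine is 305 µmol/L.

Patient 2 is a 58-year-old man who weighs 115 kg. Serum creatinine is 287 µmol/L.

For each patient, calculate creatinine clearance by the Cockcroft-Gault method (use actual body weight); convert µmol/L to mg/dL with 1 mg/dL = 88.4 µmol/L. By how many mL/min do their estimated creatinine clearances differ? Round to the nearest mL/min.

7 mL/min

Patient 1: SCr = 305 / 88.4 = 3.45 mg/dL
Patient 1: CrCl = (140 − 43) × 86 / (72 × 3.45) = 8342.0 / 248.40 ≈ 33.6 mL/min
Patient 2: SCr = 287 / 88.4 = 3.247 mg/dL
Patient 2: CrCl = (140 − 58) × 115 / (72 × 3.247) = 9430.0 / 233.78 ≈ 40.3 mL/min
|33.6 − 40.3| = 6.7 mL/min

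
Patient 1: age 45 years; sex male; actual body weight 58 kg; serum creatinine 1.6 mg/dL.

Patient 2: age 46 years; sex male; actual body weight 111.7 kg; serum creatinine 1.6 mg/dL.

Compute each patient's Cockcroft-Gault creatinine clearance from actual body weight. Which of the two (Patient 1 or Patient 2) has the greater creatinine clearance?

Patient 2

Patient 1: CrCl = (140 − 45) × 58 / (72 × 1.6) = 5510.0 / 115.20 ≈ 47.8 mL/min
Patient 2: CrCl = (140 − 46) × 111.7 / (72 × 1.6) = 10499.8 / 115.20 ≈ 91.1 mL/min
47.8 vs 91.1 mL/min → Patient 2 is higher.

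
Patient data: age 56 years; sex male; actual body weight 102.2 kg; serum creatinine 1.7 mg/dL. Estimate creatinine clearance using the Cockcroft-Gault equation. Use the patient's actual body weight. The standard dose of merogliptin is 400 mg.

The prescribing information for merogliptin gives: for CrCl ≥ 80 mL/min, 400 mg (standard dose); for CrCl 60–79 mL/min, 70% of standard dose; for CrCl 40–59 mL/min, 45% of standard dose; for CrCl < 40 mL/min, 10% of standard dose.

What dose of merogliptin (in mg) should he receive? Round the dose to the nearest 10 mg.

280 mg

CrCl = (140 − 56) × 102.2 / (72 × 1.7) = 8584.8 / 122.40 ≈ 70.1 mL/min
CrCl ≈ 70 mL/min → bracket 60–79 mL/min.
70% of 400 mg = 280 mg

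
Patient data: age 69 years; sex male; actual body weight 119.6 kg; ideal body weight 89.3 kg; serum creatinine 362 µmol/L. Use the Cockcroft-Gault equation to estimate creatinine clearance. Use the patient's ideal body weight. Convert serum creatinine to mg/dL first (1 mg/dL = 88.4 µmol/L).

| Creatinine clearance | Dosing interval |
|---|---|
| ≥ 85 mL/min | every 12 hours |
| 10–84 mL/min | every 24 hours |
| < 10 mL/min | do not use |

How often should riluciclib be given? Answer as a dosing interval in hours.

SCr = 362 / 88.4 = 4.095 mg/dL
CrCl = (140 − 69) × 89.3 / (72 × 4.095) = 6340.3 / 294.84 ≈ 21.5 mL/min
CrCl ≈ 22 mL/min → bracket 10–84 mL/min → every 24 hours.

every 24 hours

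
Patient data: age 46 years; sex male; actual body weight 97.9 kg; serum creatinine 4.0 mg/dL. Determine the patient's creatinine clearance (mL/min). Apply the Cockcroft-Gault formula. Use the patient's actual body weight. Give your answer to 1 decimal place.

CrCl = (140 − 46) × 97.9 / (72 × 4) = 9202.6 / 288.00 ≈ 32.0 mL/min

32.0 mL/min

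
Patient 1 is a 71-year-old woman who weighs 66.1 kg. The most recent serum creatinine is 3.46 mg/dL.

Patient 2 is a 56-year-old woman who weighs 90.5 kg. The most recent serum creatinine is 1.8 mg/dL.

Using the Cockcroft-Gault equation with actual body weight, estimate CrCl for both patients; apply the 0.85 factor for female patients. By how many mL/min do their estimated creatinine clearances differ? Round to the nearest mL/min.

Patient 1: CrCl = (140 − 71) × 66.1 / (72 × 3.46) × 0.85 = 4560.9 / 249.12 × 0.85 ≈ 15.6 mL/min
Patient 2: CrCl = (140 − 56) × 90.5 / (72 × 1.8) × 0.85 = 7602.0 / 129.60 × 0.85 ≈ 49.9 mL/min
|15.6 − 49.9| = 34.3 mL/min

34 mL/min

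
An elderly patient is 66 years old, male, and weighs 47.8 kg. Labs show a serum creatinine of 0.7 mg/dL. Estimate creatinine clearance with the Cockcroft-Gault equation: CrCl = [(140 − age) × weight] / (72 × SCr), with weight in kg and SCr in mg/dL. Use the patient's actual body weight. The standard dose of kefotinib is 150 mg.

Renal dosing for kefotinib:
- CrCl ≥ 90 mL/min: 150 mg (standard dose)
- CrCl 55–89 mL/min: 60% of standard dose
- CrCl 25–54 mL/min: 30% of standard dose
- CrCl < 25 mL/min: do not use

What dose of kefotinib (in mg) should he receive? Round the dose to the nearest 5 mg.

CrCl = (140 − 66) × 47.8 / (72 × 0.7) = 3537.2 / 50.40 ≈ 70.2 mL/min
CrCl ≈ 70 mL/min → bracket 55–89 mL/min.
60% of 150 mg = 90 mg

90 mg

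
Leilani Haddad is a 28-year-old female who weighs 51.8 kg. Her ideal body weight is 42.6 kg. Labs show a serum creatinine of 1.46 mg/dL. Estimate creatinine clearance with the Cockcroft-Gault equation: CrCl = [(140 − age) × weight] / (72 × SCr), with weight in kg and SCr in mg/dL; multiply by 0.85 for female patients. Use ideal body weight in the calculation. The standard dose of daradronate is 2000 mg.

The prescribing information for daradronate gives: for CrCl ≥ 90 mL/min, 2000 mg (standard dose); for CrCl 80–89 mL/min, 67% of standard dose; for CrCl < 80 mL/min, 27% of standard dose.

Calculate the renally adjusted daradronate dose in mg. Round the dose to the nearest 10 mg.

CrCl = (140 − 28) × 42.6 / (72 × 1.46) × 0.85 = 4771.2 / 105.12 × 0.85 ≈ 38.6 mL/min
CrCl ≈ 39 mL/min → bracket < 80 mL/min.
27% of 2000 mg = 540 mg

540 mg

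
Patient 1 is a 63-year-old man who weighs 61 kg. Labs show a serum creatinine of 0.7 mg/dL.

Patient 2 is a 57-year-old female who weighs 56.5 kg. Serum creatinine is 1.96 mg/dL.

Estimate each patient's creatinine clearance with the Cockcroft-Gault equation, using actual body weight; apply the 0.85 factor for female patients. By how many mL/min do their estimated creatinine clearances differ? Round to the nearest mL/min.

Patient 1: CrCl = (140 − 63) × 61 / (72 × 0.7) = 4697.0 / 50.40 ≈ 93.2 mL/min
Patient 2: CrCl = (140 − 57) × 56.5 / (72 × 1.96) × 0.85 = 4689.5 / 141.12 × 0.85 ≈ 28.2 mL/min
|93.2 − 28.2| = 65.0 mL/min

65 mL/min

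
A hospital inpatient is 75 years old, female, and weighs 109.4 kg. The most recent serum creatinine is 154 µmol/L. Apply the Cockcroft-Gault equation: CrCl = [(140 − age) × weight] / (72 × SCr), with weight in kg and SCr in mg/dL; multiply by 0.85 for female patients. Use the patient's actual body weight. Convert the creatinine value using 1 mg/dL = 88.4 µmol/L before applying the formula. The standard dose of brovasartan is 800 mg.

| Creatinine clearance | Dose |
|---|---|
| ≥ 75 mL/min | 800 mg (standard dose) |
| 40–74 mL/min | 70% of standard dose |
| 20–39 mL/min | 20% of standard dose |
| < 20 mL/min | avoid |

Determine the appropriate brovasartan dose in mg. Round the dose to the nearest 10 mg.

560 mg

SCr = 154 / 88.4 = 1.742 mg/dL
CrCl = (140 − 75) × 109.4 / (72 × 1.742) × 0.85 = 7111.0 / 125.42 × 0.85 ≈ 48.2 mL/min
CrCl ≈ 48 mL/min → bracket 40–74 mL/min.
70% of 800 mg = 560 mg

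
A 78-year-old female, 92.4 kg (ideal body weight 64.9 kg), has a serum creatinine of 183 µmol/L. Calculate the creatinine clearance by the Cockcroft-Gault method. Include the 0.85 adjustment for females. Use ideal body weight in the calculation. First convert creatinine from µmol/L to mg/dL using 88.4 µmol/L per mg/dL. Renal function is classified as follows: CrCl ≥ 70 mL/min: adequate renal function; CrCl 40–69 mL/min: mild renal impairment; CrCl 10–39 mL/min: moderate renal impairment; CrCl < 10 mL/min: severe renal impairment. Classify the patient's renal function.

SCr = 183 / 88.4 = 2.07 mg/dL
CrCl = (140 − 78) × 64.9 / (72 × 2.07) × 0.85 = 4023.8 / 149.04 × 0.85 ≈ 22.9 mL/min
23 mL/min falls in the 'moderate renal impairment' range.

moderate renal impairment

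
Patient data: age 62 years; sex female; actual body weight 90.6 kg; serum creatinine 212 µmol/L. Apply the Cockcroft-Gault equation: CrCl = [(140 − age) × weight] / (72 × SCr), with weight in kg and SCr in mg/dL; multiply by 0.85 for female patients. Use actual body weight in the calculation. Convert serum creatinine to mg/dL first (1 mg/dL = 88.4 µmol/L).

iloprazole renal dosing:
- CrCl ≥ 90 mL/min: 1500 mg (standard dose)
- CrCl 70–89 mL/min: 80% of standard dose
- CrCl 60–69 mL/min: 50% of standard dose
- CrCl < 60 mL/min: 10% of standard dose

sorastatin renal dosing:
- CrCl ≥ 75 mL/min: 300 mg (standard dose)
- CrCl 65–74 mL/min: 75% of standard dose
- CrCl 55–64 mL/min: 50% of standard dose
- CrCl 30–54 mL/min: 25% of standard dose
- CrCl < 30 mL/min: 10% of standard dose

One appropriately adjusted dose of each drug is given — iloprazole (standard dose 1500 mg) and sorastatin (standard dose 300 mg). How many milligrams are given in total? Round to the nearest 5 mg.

225 mg

SCr = 212 / 88.4 = 2.398 mg/dL
CrCl = (140 − 62) × 90.6 / (72 × 2.398) × 0.85 = 7066.8 / 172.66 × 0.85 ≈ 34.8 mL/min
CrCl ≈ 35 mL/min.
iloprazole: < 60 mL/min → 10% of 1500 mg = 150 mg.
sorastatin: 30–54 mL/min → 25% of 300 mg = 75 mg.
Total = 150 + 75 = 225 mg.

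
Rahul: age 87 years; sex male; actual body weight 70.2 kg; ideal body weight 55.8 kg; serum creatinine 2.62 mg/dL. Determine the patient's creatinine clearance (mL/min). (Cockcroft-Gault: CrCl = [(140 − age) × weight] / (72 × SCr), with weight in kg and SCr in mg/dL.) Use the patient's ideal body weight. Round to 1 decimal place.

15.7 mL/min

CrCl = (140 − 87) × 55.8 / (72 × 2.62) = 2957.4 / 188.64 ≈ 15.7 mL/min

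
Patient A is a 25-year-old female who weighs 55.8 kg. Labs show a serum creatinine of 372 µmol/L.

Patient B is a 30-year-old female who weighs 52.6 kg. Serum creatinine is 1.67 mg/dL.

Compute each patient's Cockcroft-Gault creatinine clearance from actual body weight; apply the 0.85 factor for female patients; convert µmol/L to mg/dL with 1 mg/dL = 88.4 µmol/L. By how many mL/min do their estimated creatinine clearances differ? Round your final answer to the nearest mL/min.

Patient A: SCr = 372 / 88.4 = 4.208 mg/dL
Patient A: CrCl = (140 − 25) × 55.8 / (72 × 4.208) × 0.85 = 6417.0 / 302.98 × 0.85 ≈ 18.0 mL/min
Patient B: CrCl = (140 − 30) × 52.6 / (72 × 1.67) × 0.85 = 5786.0 / 120.24 × 0.85 ≈ 40.9 mL/min
|18.0 − 40.9| = 22.9 mL/min

23 mL/min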